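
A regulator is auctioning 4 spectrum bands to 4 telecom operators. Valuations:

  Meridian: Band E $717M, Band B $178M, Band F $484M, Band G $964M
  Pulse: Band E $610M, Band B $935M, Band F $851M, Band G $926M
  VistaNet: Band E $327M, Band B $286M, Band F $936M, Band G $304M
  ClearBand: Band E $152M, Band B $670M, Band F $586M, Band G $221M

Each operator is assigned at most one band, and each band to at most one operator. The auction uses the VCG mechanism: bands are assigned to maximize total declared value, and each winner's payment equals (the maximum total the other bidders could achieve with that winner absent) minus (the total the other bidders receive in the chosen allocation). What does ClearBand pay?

ClearBand pays $256M.

Efficient allocation: Meridian→Band E ($717M), Pulse→Band G ($926M), VistaNet→Band F ($936M), ClearBand→Band B ($670M); total welfare W = $3249M.
ClearBand receives Band B at value $670M, so the others get W − 670 = $2579M.
Without ClearBand: best allocation of the remaining 3 bidders over all 4 bands is Meridian→Band G ($964M), Pulse→Band B ($935M), VistaNet→Band F ($936M), total $2835M.
VCG payment = (others' best without ClearBand) − (others' welfare with ClearBand) = 2835 − 2579 = $256M.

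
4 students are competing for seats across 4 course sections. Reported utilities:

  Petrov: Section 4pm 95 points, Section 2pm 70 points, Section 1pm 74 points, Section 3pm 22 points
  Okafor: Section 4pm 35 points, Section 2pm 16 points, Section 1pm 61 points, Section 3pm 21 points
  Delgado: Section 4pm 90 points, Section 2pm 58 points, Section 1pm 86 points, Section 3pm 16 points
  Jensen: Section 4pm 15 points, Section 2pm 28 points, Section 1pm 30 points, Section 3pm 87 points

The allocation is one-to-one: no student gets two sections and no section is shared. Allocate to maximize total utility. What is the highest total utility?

Optimal: Petrov→Section 2pm (70 points), Okafor→Section 1pm (61 points), Delgado→Section 4pm (90 points), Jensen→Section 3pm (87 points) — total 70+61+90+87 = 308 points.
Max-entry greedy (repeatedly take the single best remaining cell) gives 284 points, worse by 24.
Next-best assignment: Petrov→Section 4pm, Okafor→Section 1pm, Delgado→Section 2pm, Jensen→Section 3pm = 301 points.
Checked against all permutations: 308 points is optimal.

Max total: 308 points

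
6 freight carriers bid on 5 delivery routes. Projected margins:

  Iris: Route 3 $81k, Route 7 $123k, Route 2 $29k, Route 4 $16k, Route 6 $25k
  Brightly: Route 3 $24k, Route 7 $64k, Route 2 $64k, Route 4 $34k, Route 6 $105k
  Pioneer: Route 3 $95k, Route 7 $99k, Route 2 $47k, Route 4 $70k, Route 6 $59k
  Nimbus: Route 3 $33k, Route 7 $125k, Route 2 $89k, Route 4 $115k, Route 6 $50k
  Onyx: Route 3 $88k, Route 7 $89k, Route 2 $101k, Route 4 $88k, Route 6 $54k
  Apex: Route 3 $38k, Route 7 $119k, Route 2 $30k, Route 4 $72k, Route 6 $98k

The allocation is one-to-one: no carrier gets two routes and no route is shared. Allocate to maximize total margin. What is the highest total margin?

Optimal: Pioneer→Route 3 ($95k), Iris→Route 7 ($123k), Onyx→Route 2 ($101k), Nimbus→Route 4 ($115k), Brightly→Route 6 ($105k) — total 95+123+101+115+105 = $539k.
Max-entry greedy (repeatedly take the single best remaining cell) gives $498k, worse by 41.
Next-best assignment: Pioneer→Route 3, Apex→Route 7, Onyx→Route 2, Nimbus→Route 4, Brightly→Route 6 = $535k.
No other one-to-one assignment exceeds $539k.

Maximum total: $539k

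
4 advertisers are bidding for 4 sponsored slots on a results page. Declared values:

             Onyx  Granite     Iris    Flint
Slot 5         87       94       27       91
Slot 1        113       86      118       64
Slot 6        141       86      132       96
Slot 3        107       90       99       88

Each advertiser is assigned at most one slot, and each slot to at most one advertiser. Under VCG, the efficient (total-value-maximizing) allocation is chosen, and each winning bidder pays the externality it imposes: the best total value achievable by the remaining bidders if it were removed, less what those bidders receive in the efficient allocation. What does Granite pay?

Granite pays $3.

Efficient allocation: Onyx→Slot 6 ($141), Granite→Slot 5 ($94), Iris→Slot 1 ($118), Flint→Slot 3 ($88); total welfare W = $441.
Granite receives Slot 5 at value $94, so the others get W − 94 = $347.
Without Granite: best allocation of the remaining 3 bidders over all 4 slots is Onyx→Slot 6 ($141), Iris→Slot 1 ($118), Flint→Slot 5 ($91), total $350.
VCG payment = (others' best without Granite) − (others' welfare with Granite) = 350 − 347 = $3.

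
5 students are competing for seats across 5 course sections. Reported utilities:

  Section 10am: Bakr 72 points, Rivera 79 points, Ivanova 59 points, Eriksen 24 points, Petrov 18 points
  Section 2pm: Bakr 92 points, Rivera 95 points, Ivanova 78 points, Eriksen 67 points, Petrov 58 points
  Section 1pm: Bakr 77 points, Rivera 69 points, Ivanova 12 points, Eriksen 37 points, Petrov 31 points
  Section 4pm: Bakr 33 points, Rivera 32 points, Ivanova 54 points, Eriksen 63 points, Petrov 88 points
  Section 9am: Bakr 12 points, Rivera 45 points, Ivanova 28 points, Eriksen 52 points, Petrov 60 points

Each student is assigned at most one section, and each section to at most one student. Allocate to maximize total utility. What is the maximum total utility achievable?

Maximum total: 374 points

Optimal: Bakr→Section 1pm (77 points), Rivera→Section 10am (79 points), Ivanova→Section 2pm (78 points), Eriksen→Section 9am (52 points), Petrov→Section 4pm (88 points) — total 77+79+78+52+88 = 374 points.
Max-entry greedy (repeatedly take the single best remaining cell) gives 371 points, worse by 3.
Next-best assignment: Bakr→Section 1pm, Rivera→Section 2pm, Ivanova→Section 10am, Eriksen→Section 9am, Petrov→Section 4pm = 371 points.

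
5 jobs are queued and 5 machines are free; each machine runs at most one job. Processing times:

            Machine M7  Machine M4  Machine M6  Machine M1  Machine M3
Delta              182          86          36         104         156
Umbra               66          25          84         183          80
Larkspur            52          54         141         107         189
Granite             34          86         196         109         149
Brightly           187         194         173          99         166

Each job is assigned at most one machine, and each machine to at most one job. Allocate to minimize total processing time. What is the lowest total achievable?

Optimal: Delta→Machine M6 (36 min), Umbra→Machine M3 (80 min), Larkspur→Machine M4 (54 min), Granite→Machine M7 (34 min), Brightly→Machine M1 (99 min) — total 36+80+54+34+99 = 303 min.
Next-best assignment: Delta→Machine M6, Umbra→Machine M3, Larkspur→Machine M7, Granite→Machine M4, Brightly→Machine M1 = 353 min.

Minimum total: 303 min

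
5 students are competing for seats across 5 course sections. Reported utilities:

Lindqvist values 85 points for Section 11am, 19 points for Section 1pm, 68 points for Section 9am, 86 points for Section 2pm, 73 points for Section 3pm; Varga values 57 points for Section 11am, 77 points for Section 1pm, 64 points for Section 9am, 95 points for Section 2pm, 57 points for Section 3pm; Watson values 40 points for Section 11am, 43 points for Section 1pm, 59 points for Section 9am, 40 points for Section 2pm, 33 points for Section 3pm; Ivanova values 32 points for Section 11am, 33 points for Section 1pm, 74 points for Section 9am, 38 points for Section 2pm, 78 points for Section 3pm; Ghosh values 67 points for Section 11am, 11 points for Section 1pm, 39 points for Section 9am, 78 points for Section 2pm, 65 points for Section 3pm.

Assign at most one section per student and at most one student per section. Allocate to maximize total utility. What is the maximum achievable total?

Optimal: Lindqvist→Section 11am (85 points), Varga→Section 1pm (77 points), Watson→Section 9am (59 points), Ivanova→Section 3pm (78 points), Ghosh→Section 2pm (78 points) — total 85+77+59+78+78 = 377 points.
Max-entry greedy (repeatedly take the single best remaining cell) gives 328 points, worse by 49.
Swapping Lindqvist↔Watson (Lindqvist→Section 9am 68 points, Watson→Section 11am 40 points) loses 36.
No other one-to-one assignment exceeds 377 points.

Maximum total: 377 points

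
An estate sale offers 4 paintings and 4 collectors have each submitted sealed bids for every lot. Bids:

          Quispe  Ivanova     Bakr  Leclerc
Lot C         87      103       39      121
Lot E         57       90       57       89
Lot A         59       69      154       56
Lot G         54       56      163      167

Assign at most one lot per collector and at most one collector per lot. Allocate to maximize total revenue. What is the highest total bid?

Max total: $498

This is a one-to-one assignment (maximum-weight bipartite matching).
Optimal: Quispe→Lot C ($87), Ivanova→Lot E ($90), Bakr→Lot A ($154), Leclerc→Lot G ($167) — total 87+90+154+167 = $498.
Row-greedy (each collector in turn takes its best remaining lot) gives $396, worse by 102.
Every other assignment is strictly worse.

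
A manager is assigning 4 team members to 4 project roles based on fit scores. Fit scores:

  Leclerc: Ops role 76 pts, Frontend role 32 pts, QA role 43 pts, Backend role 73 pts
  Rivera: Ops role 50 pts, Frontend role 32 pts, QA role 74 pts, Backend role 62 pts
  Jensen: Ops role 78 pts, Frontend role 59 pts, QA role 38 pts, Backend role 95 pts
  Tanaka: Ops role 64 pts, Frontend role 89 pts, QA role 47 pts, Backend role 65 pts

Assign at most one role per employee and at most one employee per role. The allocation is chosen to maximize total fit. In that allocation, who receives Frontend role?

Tanaka receives Frontend role.

This is a one-to-one assignment (maximum-weight bipartite matching).
Optimal: Leclerc→Ops role (76 pts), Rivera→QA role (74 pts), Jensen→Backend role (95 pts), Tanaka→Frontend role (89 pts) — total 76+74+95+89 = 334 pts.
Column-greedy (each role in turn goes to its best remaining employee) gives 314 pts, worse by 20.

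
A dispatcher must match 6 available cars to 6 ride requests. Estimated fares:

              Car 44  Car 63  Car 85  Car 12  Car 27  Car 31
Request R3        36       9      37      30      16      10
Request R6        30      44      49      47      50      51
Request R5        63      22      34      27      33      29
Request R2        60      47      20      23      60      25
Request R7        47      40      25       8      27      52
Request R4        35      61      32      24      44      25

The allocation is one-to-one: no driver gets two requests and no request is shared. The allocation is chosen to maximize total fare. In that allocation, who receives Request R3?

Car 85 receives Request R3.

This is a one-to-one assignment (maximum-weight bipartite matching).
Optimal: Car 44→Request R5 ($63), Car 63→Request R4 ($61), Car 85→Request R3 ($37), Car 12→Request R6 ($47), Car 27→Request R2 ($60), Car 31→Request R7 ($52) — total 63+61+37+47+60+52 = $320.
Max-entry greedy (repeatedly take the single best remaining cell) gives $315, worse by 5.
Swapping Car 12↔Car 63 (Car 12→Request R4 $24, Car 63→Request R6 $44) loses 40.
Car 85's own top request is Request R6 ($49), but forcing Car 85→Request R6 and reassigning the rest optimally gives only $315 — worse by 5.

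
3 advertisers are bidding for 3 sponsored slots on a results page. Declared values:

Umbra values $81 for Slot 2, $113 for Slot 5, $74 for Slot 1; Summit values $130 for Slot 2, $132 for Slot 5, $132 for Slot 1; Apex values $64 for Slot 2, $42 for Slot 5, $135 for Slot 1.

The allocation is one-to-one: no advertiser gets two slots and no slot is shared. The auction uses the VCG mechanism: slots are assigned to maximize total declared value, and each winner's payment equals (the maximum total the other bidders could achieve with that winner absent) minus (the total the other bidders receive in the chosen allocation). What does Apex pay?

Apex pays $2.

Efficient allocation: Umbra→Slot 5 ($113), Summit→Slot 2 ($130), Apex→Slot 1 ($135); total welfare W = $378.
Apex receives Slot 1 at value $135, so the others get W − 135 = $243.
Without Apex: best allocation of the remaining 2 bidders over all 3 slots is Umbra→Slot 5 ($113), Summit→Slot 1 ($132), total $245.
VCG payment = (others' best without Apex) − (others' welfare with Apex) = 245 − 243 = $2.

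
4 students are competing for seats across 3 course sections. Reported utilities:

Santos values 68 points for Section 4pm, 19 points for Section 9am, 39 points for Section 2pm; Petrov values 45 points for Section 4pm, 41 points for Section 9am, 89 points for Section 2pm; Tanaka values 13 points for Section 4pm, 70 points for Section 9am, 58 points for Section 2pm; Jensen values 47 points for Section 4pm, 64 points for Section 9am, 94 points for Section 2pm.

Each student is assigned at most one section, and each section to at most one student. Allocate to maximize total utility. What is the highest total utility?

Maximum total: 232 points

Optimal: Santos→Section 4pm (68 points), Tanaka→Section 9am (70 points), Jensen→Section 2pm (94 points) — total 68+70+94 = 232 points.
Row-greedy (each student in turn takes its best remaining section) gives 227 points, worse by 5.
No other one-to-one assignment exceeds 232 points.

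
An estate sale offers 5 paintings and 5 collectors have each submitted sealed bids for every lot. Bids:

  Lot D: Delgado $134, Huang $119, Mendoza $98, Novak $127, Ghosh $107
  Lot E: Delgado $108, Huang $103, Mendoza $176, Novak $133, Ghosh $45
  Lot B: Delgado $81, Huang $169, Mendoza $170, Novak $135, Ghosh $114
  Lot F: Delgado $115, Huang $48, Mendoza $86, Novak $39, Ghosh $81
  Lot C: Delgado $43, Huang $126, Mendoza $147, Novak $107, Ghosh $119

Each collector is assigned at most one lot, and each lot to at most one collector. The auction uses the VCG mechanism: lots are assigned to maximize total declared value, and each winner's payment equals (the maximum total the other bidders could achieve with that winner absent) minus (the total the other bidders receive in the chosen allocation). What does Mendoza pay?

Efficient allocation: Delgado→Lot F ($115), Huang→Lot B ($169), Mendoza→Lot E ($176), Novak→Lot D ($127), Ghosh→Lot C ($119); total welfare W = $706.
Mendoza receives Lot E at value $176, so the others get W − 176 = $530.
Without Mendoza: best allocation of the remaining 4 bidders over all 5 lots is Delgado→Lot D ($134), Huang→Lot B ($169), Novak→Lot E ($133), Ghosh→Lot C ($119), total $555.
VCG payment = (others' best without Mendoza) − (others' welfare with Mendoza) = 555 − 530 = $25.

Mendoza pays $25.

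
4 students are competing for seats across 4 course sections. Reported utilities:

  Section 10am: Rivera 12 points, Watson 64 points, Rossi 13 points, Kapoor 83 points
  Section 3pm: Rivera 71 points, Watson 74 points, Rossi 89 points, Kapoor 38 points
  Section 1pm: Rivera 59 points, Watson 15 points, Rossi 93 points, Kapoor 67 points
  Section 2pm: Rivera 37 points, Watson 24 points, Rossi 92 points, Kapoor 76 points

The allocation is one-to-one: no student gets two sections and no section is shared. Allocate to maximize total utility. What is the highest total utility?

This is the linear assignment problem.
Optimal: Rivera→Section 1pm (59 points), Watson→Section 3pm (74 points), Rossi→Section 2pm (92 points), Kapoor→Section 10am (83 points) — total 59+74+92+83 = 308 points.
Max-entry greedy (repeatedly take the single best remaining cell) gives 287 points, worse by 21.
No other one-to-one assignment exceeds 308 points.

Maximum total: 308 points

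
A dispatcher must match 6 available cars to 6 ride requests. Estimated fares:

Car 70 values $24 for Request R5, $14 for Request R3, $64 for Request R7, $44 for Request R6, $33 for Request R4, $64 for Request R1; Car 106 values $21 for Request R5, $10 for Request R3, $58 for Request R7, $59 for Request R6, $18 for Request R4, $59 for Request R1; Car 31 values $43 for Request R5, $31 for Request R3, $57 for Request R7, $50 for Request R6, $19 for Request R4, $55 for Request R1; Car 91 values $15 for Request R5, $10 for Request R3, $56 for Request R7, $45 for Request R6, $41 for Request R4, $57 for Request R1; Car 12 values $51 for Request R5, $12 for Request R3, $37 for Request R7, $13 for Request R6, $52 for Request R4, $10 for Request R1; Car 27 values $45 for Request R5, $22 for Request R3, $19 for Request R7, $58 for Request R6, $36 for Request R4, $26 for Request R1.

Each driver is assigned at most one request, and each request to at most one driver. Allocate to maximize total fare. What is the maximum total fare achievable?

Max total: $308

Optimal: Car 70→Request R7 ($64), Car 106→Request R6 ($59), Car 31→Request R3 ($31), Car 91→Request R1 ($57), Car 12→Request R4 ($52), Car 27→Request R5 ($45) — total 64+59+31+57+52+45 = $308.
Column-greedy (each request in turn goes to its best remaining driver) gives $272, worse by 36.
Swapping Car 12↔Car 27 (Car 12→Request R5 $51, Car 27→Request R4 $36) loses 10.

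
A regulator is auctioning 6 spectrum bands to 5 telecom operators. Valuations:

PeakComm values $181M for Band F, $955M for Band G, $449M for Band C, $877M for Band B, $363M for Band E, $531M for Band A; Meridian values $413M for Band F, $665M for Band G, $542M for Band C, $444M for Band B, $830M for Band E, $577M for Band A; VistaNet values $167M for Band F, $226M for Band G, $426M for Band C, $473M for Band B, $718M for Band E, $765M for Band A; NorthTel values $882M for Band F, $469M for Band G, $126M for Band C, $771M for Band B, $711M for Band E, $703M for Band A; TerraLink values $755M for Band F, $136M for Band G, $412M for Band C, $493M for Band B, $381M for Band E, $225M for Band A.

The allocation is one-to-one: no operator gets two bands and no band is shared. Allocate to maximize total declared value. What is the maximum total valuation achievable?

This is the linear assignment problem.
Optimal: PeakComm→Band G ($955M), Meridian→Band E ($830M), VistaNet→Band A ($765M), NorthTel→Band B ($771M), TerraLink→Band F ($755M) — total 955+830+765+771+755 = $4076M.
Max-entry greedy (repeatedly take the single best remaining cell) gives $3925M, worse by 151.
Next-best assignment: PeakComm→Band G, Meridian→Band E, VistaNet→Band A, NorthTel→Band F, TerraLink→Band B = $3925M.
Swapping VistaNet↔TerraLink (VistaNet→Band F $167M, TerraLink→Band A $225M) loses 1128.

Max total: $4076M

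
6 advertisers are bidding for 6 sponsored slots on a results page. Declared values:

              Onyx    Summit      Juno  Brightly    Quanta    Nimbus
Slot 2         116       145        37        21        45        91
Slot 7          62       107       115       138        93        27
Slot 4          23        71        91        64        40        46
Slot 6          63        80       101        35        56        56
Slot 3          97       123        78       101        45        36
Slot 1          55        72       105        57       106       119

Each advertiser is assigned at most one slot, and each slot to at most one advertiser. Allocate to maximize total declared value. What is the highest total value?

Maximum total: $646

Optimal: Onyx→Slot 3 ($97), Summit→Slot 2 ($145), Juno→Slot 4 ($91), Brightly→Slot 7 ($138), Quanta→Slot 6 ($56), Nimbus→Slot 1 ($119) — total 97+145+91+138+56+119 = $646.
Max-entry greedy (repeatedly take the single best remaining cell) gives $640, worse by 6.
Next-best assignment: Onyx→Slot 2, Summit→Slot 3, Juno→Slot 4, Brightly→Slot 7, Quanta→Slot 6, Nimbus→Slot 1 = $643.
Swapping Onyx↔Juno (Onyx→Slot 4 $23, Juno→Slot 3 $78) loses 87.
Checked against all permutations: $646 is optimal.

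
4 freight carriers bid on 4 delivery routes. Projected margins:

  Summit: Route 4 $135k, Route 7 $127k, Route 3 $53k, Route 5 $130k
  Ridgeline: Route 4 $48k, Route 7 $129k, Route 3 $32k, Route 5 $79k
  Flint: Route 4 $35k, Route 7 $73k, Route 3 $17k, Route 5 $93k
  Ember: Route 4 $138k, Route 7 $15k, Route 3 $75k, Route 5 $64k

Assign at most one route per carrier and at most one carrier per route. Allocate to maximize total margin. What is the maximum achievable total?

Maximum total: $432k

Optimal: Summit→Route 4 ($135k), Ridgeline→Route 7 ($129k), Flint→Route 5 ($93k), Ember→Route 3 ($75k) — total 135+129+93+75 = $432k.
Max-entry greedy (repeatedly take the single best remaining cell) gives $414k, worse by 18.
Next-best assignment: Summit→Route 5, Ridgeline→Route 7, Flint→Route 3, Ember→Route 4 = $414k.
Swapping Flint↔Ridgeline (Flint→Route 7 $73k, Ridgeline→Route 5 $79k) loses 70.
Checked against all permutations: $432k is optimal.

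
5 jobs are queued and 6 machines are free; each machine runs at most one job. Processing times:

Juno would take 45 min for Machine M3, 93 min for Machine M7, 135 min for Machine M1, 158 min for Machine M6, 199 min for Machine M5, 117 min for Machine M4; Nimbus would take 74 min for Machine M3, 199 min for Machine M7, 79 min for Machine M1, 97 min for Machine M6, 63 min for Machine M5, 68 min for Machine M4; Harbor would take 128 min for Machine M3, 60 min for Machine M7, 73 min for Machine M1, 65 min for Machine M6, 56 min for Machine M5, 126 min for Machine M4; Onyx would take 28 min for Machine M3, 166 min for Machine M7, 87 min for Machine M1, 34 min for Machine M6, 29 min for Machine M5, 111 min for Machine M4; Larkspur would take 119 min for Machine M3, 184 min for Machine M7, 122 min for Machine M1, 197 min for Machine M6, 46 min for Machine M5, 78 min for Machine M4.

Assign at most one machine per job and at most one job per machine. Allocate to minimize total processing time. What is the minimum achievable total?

Treat this as an assignment problem: match each job to one machine.
Optimal: Juno→Machine M3 (45 min), Nimbus→Machine M4 (68 min), Harbor→Machine M7 (60 min), Onyx→Machine M6 (34 min), Larkspur→Machine M5 (46 min) — total 45+68+60+34+46 = 253 min.
Column-greedy (each machine in turn goes to its cheapest remaining job) gives 371 min, worse by 118.
Next-best assignment: Juno→Machine M3, Nimbus→Machine M1, Harbor→Machine M7, Onyx→Machine M6, Larkspur→Machine M5 = 264 min.
No other one-to-one assignment undercuts 253 min.

Min total: 253 min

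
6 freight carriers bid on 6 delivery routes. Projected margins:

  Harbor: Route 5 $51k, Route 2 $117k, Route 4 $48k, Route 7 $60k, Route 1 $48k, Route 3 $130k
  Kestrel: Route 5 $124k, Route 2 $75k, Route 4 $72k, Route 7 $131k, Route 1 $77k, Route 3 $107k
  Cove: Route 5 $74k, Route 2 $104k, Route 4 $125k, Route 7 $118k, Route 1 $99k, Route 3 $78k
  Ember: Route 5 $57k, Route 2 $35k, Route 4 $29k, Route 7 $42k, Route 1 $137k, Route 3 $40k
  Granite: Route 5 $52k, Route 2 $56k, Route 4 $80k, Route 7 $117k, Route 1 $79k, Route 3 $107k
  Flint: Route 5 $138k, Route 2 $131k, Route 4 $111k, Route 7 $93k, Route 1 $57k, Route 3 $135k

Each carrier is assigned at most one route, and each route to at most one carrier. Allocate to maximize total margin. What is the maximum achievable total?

Optimal: Harbor→Route 3 ($130k), Kestrel→Route 5 ($124k), Cove→Route 4 ($125k), Ember→Route 1 ($137k), Granite→Route 7 ($117k), Flint→Route 2 ($131k) — total 130+124+125+137+117+131 = $764k.
Column-greedy (each route in turn goes to its best remaining carrier) gives $755k, worse by 9.
Next-best assignment: Harbor→Route 2, Kestrel→Route 5, Cove→Route 4, Ember→Route 1, Granite→Route 7, Flint→Route 3 = $755k.
Checked against all permutations: $764k is optimal.

Maximum total: $764k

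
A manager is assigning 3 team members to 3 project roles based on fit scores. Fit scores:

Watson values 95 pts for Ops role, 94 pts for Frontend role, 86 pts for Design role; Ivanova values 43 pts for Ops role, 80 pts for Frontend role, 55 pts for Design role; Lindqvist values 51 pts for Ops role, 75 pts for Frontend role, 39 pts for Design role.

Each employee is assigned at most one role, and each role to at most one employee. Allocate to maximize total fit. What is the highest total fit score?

Optimal: Watson→Ops role (95 pts), Ivanova→Design role (55 pts), Lindqvist→Frontend role (75 pts) — total 95+55+75 = 225 pts.
Row-greedy (each employee in turn takes its best remaining role) gives 214 pts, worse by 11.
Every other assignment is strictly worse.

Maximum total: 225 pts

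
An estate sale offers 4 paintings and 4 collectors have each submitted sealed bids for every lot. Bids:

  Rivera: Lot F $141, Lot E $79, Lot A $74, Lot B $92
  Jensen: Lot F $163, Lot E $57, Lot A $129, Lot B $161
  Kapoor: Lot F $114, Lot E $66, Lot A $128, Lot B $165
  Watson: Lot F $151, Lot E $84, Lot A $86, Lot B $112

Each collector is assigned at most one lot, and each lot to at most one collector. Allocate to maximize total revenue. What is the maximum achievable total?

Max total: $524

Optimal: Rivera→Lot E ($79), Jensen→Lot A ($129), Kapoor→Lot B ($165), Watson→Lot F ($151) — total 79+129+165+151 = $524.
Row-greedy (each collector in turn takes its best remaining lot) gives $514, worse by 10.
Checked against all permutations: $524 is optimal.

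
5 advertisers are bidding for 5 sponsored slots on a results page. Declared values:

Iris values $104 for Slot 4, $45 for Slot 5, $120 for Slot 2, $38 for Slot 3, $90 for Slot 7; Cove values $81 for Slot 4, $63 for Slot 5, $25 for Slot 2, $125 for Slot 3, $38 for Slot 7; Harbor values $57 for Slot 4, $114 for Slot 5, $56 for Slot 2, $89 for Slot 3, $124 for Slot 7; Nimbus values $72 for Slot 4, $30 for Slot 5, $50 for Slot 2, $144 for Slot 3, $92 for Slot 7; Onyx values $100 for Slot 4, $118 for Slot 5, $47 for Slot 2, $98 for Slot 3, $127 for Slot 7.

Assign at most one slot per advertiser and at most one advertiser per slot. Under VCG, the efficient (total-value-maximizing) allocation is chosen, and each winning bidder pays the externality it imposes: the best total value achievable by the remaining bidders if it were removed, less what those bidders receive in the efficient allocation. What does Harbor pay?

Efficient allocation: Iris→Slot 2 ($120), Cove→Slot 4 ($81), Harbor→Slot 7 ($124), Nimbus→Slot 3 ($144), Onyx→Slot 5 ($118); total welfare W = $587.
Harbor receives Slot 7 at value $124, so the others get W − 124 = $463.
Without Harbor: best allocation of the remaining 4 bidders over all 5 slots is Iris→Slot 2 ($120), Cove→Slot 4 ($81), Nimbus→Slot 3 ($144), Onyx→Slot 7 ($127), total $472.
VCG payment = (others' best without Harbor) − (others' welfare with Harbor) = 472 − 463 = $9.

Harbor pays $9.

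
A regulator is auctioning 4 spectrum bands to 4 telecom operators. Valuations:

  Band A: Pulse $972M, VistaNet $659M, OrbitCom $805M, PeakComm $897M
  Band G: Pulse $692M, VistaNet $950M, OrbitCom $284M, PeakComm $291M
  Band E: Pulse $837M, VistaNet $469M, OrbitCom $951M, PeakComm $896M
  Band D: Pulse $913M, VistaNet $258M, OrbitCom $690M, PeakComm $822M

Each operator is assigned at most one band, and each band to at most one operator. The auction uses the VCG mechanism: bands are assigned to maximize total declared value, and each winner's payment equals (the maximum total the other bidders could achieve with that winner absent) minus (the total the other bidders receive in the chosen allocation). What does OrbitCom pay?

OrbitCom pays $58M.

Efficient allocation: Pulse→Band D ($913M), VistaNet→Band G ($950M), OrbitCom→Band E ($951M), PeakComm→Band A ($897M); total welfare W = $3711M.
OrbitCom receives Band E at value $951M, so the others get W − 951 = $2760M.
Without OrbitCom: best allocation of the remaining 3 bidders over all 4 bands is Pulse→Band A ($972M), VistaNet→Band G ($950M), PeakComm→Band E ($896M), total $2818M.
VCG payment = (others' best without OrbitCom) − (others' welfare with OrbitCom) = 2818 − 2760 = $58M.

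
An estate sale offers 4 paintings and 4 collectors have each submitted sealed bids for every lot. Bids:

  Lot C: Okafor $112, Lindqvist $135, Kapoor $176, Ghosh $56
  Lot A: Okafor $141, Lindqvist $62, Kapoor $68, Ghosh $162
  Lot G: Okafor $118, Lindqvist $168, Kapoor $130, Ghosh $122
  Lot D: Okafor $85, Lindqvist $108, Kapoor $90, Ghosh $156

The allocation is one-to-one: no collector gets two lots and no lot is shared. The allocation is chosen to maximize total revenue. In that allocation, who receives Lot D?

Treat this as an assignment problem: match each collector to one lot.
Optimal: Okafor→Lot A ($141), Lindqvist→Lot G ($168), Kapoor→Lot C ($176), Ghosh→Lot D ($156) — total 141+168+176+156 = $641.
Max-entry greedy (repeatedly take the single best remaining cell) gives $591, worse by 50.
Next-best assignment: Okafor→Lot D, Lindqvist→Lot G, Kapoor→Lot C, Ghosh→Lot A = $591.
Ghosh's own top lot is Lot A ($162), but forcing Ghosh→Lot A and reassigning the rest optimally gives only $591 — worse by 50.

Ghosh receives Lot D.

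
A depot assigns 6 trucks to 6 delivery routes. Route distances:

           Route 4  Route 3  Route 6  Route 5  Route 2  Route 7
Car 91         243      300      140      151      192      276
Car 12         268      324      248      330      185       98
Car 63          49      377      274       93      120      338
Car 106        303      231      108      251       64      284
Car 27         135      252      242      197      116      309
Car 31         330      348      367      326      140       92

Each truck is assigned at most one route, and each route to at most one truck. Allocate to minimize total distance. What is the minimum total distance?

This is the linear assignment problem.
Optimal: Car 91→Route 5 (151 km), Car 12→Route 7 (98 km), Car 63→Route 4 (49 km), Car 106→Route 6 (108 km), Car 27→Route 3 (252 km), Car 31→Route 2 (140 km) — total 151+98+49+108+252+140 = 798 km.
Row-greedy (each truck in turn takes its cheapest remaining route) gives 896 km, worse by 98.
Every other assignment is strictly worse.

Min total: 798 km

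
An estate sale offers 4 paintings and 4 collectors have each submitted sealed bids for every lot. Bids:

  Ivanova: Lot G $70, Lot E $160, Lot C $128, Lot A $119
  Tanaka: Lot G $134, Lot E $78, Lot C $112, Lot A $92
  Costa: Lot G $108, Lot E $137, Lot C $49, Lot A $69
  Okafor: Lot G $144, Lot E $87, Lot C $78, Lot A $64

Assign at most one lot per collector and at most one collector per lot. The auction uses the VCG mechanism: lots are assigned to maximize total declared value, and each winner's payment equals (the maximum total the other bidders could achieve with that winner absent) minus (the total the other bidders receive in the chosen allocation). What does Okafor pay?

Efficient allocation: Ivanova→Lot A ($119), Tanaka→Lot C ($112), Costa→Lot E ($137), Okafor→Lot G ($144); total welfare W = $512.
Okafor receives Lot G at value $144, so the others get W − 144 = $368.
Without Okafor: best allocation of the remaining 3 bidders over all 4 lots is Ivanova→Lot C ($128), Tanaka→Lot G ($134), Costa→Lot E ($137), total $399.
VCG payment = (others' best without Okafor) − (others' welfare with Okafor) = 399 − 368 = $31.

Okafor pays $31.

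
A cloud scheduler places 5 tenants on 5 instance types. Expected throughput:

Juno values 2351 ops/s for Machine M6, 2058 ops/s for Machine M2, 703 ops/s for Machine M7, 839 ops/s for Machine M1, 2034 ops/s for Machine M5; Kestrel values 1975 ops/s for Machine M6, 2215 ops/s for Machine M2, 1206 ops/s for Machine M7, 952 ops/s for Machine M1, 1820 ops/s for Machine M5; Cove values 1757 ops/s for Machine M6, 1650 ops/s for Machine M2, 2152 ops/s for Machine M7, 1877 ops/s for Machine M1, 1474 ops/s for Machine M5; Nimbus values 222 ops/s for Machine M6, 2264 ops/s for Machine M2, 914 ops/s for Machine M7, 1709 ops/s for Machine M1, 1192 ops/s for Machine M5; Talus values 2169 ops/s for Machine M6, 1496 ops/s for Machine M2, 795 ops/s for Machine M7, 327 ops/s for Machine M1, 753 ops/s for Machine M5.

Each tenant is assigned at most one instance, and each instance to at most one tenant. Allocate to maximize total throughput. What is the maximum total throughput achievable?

Optimal: Juno→Machine M5 (2034 ops/s), Kestrel→Machine M2 (2215 ops/s), Cove→Machine M7 (2152 ops/s), Nimbus→Machine M1 (1709 ops/s), Talus→Machine M6 (2169 ops/s) — total 2034+2215+2152+1709+2169 = 10279 ops/s.

Maximum total: 10279 ops/s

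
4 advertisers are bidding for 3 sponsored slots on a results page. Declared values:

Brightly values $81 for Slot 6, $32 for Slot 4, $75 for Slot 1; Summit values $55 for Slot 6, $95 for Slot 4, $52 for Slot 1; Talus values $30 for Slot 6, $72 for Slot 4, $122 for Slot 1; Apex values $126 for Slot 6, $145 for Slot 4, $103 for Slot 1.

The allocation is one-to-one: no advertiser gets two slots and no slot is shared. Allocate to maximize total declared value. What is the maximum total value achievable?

Treat this as an assignment problem: match each advertiser to one slot.
Optimal: Brightly→Slot 6 ($81), Apex→Slot 4 ($145), Talus→Slot 1 ($122) — total 81+145+122 = $348.
Column-greedy (each slot in turn goes to its best remaining advertiser) gives $343, worse by 5.

Max total: $348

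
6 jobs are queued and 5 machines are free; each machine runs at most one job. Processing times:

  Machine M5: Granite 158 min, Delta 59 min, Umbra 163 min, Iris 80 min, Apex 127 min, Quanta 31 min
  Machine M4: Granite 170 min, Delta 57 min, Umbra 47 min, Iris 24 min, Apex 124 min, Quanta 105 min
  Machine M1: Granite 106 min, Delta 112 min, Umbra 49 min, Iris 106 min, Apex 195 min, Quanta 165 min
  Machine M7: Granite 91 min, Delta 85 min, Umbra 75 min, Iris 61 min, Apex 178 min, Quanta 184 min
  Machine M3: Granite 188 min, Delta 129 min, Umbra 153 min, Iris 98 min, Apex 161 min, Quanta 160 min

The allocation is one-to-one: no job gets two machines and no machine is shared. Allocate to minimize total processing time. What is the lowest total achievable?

This is a one-to-one assignment (minimum-cost bipartite matching).
Optimal: Quanta→Machine M5 (31 min), Iris→Machine M4 (24 min), Umbra→Machine M1 (49 min), Granite→Machine M7 (91 min), Delta→Machine M3 (129 min) — total 31+24+49+91+129 = 324 min.
Column-greedy (each machine in turn goes to its cheapest remaining job) gives 350 min, worse by 26.

Min total: 324 min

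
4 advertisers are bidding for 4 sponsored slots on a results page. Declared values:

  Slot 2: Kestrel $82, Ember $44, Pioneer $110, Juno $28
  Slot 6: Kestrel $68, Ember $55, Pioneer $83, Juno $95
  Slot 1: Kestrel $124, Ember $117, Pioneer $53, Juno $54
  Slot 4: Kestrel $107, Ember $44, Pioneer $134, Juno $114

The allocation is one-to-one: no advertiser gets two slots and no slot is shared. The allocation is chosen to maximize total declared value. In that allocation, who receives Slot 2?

Pioneer receives Slot 2.

Optimal: Kestrel→Slot 4 ($107), Ember→Slot 1 ($117), Pioneer→Slot 2 ($110), Juno→Slot 6 ($95) — total 107+117+110+95 = $429.
Row-greedy (each advertiser in turn takes its best remaining slot) gives $341, worse by 88.
Next-best assignment: Kestrel→Slot 2, Ember→Slot 1, Pioneer→Slot 4, Juno→Slot 6 = $428.
Pioneer's own top slot is Slot 4 ($134), but forcing Pioneer→Slot 4 and reassigning the rest optimally gives only $428 — worse by 1.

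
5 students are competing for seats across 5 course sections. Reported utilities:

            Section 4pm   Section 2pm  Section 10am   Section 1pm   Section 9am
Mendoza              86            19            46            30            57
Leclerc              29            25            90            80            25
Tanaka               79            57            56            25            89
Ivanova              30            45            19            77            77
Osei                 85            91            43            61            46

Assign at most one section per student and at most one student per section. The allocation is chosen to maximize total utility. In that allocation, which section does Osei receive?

Osei receives Section 2pm.

Optimal: Mendoza→Section 4pm (86 points), Leclerc→Section 10am (90 points), Tanaka→Section 9am (89 points), Ivanova→Section 1pm (77 points), Osei→Section 2pm (91 points) — total 86+90+89+77+91 = 433 points.
Next-best assignment: Mendoza→Section 9am, Leclerc→Section 10am, Tanaka→Section 4pm, Ivanova→Section 1pm, Osei→Section 2pm = 394 points.
Swapping Ivanova↔Tanaka (Ivanova→Section 9am 77 points, Tanaka→Section 1pm 25 points) loses 64.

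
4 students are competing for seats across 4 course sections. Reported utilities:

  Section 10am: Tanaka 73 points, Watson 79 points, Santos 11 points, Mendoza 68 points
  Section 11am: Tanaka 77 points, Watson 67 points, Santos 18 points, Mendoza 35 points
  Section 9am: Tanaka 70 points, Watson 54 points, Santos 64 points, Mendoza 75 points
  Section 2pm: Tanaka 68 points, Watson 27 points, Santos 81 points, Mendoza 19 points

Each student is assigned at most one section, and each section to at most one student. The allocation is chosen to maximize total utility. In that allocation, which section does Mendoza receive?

This is a one-to-one assignment (maximum-weight bipartite matching).
Optimal: Tanaka→Section 11am (77 points), Watson→Section 10am (79 points), Santos→Section 2pm (81 points), Mendoza→Section 9am (75 points) — total 77+79+81+75 = 312 points.
Next-best assignment: Tanaka→Section 10am, Watson→Section 11am, Santos→Section 2pm, Mendoza→Section 9am = 296 points.

Mendoza receives Section 9am.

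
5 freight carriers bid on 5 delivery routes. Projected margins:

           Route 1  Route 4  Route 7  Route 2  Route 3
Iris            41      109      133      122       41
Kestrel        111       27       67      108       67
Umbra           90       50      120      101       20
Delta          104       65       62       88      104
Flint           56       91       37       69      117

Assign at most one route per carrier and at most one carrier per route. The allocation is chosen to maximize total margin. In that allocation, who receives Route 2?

Kestrel receives Route 2.

Optimal: Iris→Route 4 ($109k), Kestrel→Route 2 ($108k), Umbra→Route 7 ($120k), Delta→Route 1 ($104k), Flint→Route 3 ($117k) — total 109+108+120+104+117 = $558k.
Checked against all permutations: $558k is optimal.
Kestrel's own top route is Route 1 ($111k), but forcing Kestrel→Route 1 and reassigning the rest optimally gives only $548k — worse by 10.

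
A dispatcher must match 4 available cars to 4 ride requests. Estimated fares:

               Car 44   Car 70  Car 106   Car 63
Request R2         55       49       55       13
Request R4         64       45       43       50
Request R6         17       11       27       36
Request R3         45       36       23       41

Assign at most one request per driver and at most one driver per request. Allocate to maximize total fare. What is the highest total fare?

This is a one-to-one assignment (maximum-weight bipartite matching).
Optimal: Car 44→Request R4 ($64), Car 70→Request R3 ($36), Car 106→Request R2 ($55), Car 63→Request R6 ($36) — total 64+36+55+36 = $191.
Column-greedy (each request in turn goes to its best remaining driver) gives $168, worse by 23.
Swapping Car 63↔Car 70 (Car 63→Request R3 $41, Car 70→Request R6 $11) loses 20.
Every other assignment is strictly worse.

Max total: $191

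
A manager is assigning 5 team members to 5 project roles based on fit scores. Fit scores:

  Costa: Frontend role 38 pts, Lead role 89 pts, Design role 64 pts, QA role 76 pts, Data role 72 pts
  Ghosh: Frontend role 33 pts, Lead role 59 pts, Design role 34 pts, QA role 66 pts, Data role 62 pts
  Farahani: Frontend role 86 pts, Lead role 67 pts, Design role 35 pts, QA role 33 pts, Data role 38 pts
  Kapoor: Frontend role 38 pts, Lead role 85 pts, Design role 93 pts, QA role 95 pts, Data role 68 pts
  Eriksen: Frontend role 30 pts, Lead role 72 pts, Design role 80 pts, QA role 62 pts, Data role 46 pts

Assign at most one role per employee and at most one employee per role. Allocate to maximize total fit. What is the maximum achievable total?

Optimal: Costa→Lead role (89 pts), Ghosh→Data role (62 pts), Farahani→Frontend role (86 pts), Kapoor→QA role (95 pts), Eriksen→Design role (80 pts) — total 89+62+86+95+80 = 412 pts.
Row-greedy (each employee in turn takes its best remaining role) gives 380 pts, worse by 32.
Swapping Costa↔Kapoor (Costa→QA role 76 pts, Kapoor→Lead role 85 pts) loses 23.

Maximum total: 412 pts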